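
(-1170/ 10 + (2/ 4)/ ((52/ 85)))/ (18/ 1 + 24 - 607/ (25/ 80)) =60415/ 988208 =0.06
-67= -67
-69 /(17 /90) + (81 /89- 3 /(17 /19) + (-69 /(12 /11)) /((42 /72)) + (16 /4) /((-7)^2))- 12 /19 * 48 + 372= -189315785 /1408603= -134.40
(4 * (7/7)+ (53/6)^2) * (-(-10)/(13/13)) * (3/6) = 14765/36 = 410.14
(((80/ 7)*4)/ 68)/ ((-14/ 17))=-40/ 49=-0.82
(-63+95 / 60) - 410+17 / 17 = -5645 / 12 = -470.42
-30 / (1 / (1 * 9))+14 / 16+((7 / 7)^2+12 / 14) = -14967 / 56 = -267.27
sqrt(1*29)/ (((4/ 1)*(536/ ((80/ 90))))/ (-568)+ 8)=142*sqrt(29)/ 533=1.43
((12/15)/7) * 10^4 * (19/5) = 30400/7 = 4342.86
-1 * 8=-8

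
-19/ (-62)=19/ 62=0.31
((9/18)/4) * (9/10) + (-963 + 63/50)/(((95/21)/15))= -24234993/7600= -3188.81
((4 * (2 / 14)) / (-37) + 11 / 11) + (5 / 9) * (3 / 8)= 7415 / 6216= 1.19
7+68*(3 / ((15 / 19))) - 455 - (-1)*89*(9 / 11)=-6423 / 55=-116.78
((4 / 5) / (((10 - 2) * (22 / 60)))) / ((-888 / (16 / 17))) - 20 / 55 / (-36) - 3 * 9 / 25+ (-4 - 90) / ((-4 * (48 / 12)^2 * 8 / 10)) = 152588749 / 199267200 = 0.77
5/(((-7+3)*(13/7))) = -0.67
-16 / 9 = -1.78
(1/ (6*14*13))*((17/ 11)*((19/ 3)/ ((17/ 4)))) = 19/ 9009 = 0.00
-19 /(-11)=19 /11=1.73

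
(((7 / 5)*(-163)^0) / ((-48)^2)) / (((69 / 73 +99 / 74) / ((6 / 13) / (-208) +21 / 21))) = 25505543 / 96043484160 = 0.00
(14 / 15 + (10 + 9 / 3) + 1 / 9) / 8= 79 / 45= 1.76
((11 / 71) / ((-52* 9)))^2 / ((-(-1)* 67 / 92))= 2783 / 18493674732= 0.00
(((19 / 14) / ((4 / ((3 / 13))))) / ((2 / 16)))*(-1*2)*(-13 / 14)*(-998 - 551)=-88293 / 49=-1801.90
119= 119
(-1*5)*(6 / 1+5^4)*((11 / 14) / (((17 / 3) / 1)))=-104115 / 238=-437.46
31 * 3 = 93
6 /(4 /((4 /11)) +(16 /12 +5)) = 9 /26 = 0.35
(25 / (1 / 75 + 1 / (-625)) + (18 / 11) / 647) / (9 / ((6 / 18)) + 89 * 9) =10109387 / 3928584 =2.57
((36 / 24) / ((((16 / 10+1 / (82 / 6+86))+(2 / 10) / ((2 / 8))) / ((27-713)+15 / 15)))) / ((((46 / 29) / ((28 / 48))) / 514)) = -2322913775 / 28824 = -80589.57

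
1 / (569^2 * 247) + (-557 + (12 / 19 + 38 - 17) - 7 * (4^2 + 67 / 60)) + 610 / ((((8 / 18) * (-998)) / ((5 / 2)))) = -3153844753585199 / 4788541743960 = -658.62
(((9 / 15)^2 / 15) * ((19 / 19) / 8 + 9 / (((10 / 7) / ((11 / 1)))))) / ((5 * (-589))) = -8331 / 14725000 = -0.00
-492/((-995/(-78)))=-38.57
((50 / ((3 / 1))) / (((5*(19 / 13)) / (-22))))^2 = 8179600 / 3249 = 2517.57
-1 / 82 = -0.01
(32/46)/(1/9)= 144/23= 6.26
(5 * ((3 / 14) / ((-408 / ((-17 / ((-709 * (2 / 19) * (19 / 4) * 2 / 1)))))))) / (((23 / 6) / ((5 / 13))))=-0.00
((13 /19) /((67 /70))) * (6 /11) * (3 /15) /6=182 /14003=0.01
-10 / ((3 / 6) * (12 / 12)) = -20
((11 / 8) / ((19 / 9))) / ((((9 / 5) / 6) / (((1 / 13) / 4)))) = 165 / 3952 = 0.04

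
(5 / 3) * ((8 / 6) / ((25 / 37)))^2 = 21904 / 3375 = 6.49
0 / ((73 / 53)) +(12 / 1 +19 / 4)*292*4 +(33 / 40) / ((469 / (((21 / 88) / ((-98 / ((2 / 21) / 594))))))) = 28486673994239 / 1456076160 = 19564.00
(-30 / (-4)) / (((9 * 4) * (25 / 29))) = 29 / 120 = 0.24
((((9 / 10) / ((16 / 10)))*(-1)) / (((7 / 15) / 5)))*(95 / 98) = -64125 / 10976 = -5.84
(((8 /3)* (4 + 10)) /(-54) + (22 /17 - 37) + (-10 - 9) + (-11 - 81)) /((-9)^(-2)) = -202966 /17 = -11939.18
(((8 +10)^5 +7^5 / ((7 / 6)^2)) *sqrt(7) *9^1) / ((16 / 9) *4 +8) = 38513799 *sqrt(7) / 34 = 2996998.06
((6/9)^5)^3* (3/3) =32768/14348907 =0.00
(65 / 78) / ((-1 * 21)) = -5 / 126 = -0.04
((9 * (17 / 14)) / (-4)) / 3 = -51 / 56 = -0.91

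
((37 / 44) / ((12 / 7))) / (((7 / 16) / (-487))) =-546.03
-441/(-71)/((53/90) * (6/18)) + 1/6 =718183/22578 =31.81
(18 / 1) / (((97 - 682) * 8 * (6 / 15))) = -0.01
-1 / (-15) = 0.07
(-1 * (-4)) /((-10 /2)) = -4 /5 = -0.80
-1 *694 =-694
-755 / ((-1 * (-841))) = -755 / 841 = -0.90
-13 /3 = -4.33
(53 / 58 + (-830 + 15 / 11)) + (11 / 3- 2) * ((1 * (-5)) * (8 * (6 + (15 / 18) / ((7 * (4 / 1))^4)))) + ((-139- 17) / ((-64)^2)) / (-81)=-25998402887741 / 21176128512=-1227.72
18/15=6/5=1.20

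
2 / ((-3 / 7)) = -14 / 3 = -4.67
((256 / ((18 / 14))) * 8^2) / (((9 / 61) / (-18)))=-13991936 / 9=-1554659.56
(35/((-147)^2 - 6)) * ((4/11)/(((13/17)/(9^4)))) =5205060/1029743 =5.05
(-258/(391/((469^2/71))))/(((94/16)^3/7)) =-203391777792/2882230303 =-70.57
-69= -69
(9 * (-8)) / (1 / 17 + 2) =-1224 / 35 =-34.97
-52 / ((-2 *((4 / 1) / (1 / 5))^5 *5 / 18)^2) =-1053 / 64000000000000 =-0.00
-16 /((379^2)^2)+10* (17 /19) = 3507565269466 /392022000739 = 8.95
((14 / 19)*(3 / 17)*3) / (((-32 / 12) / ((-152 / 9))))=42 / 17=2.47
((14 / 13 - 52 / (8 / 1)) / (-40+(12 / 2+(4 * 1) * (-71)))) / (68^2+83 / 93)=0.00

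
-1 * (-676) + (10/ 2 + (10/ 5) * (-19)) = 643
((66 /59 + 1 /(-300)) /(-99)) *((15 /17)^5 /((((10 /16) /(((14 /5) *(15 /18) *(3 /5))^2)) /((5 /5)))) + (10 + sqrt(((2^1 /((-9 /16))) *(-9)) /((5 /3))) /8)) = -2975501707 /22618322010-19741 *sqrt(30) /17523000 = -0.14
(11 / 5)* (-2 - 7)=-99 / 5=-19.80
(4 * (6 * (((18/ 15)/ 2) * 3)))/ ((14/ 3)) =324/ 35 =9.26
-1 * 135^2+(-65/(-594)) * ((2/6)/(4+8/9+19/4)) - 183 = -632369894/34353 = -18408.00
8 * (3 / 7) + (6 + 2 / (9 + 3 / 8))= 5062 / 525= 9.64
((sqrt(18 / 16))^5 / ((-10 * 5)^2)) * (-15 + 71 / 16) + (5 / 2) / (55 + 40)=1 / 38-41067 * sqrt(2) / 10240000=0.02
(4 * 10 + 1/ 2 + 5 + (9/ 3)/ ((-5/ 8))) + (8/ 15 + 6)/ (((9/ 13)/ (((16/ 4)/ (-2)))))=5893/ 270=21.83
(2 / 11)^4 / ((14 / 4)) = 32 / 102487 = 0.00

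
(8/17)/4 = 2/17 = 0.12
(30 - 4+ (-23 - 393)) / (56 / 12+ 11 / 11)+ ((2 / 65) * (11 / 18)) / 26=-17795513 / 258570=-68.82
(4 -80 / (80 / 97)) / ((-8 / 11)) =1023 / 8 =127.88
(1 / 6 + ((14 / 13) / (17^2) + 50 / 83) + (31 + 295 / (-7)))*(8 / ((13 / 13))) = -543262348 / 6548451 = -82.96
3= 3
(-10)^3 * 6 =-6000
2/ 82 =1/ 41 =0.02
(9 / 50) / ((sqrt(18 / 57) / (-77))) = -231 * sqrt(114) / 100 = -24.66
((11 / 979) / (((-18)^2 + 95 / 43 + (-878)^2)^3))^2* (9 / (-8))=-6321363049 / 9364289792106333704892296642694368131521868905672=-0.00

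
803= 803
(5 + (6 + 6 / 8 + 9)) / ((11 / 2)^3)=166 / 1331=0.12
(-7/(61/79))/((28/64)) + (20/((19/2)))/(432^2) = -560244943/27037152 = -20.72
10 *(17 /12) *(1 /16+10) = 13685 /96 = 142.55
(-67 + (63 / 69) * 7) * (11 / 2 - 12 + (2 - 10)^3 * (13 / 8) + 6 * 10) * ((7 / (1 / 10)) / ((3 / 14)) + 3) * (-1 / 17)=-914997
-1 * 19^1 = -19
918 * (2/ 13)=1836/ 13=141.23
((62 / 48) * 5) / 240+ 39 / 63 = 5209 / 8064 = 0.65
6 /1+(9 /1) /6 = 15 /2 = 7.50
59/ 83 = 0.71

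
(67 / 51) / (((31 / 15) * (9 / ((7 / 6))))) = 2345 / 28458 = 0.08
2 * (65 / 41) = 130 / 41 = 3.17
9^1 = 9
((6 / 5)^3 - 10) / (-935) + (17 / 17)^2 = 10719 / 10625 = 1.01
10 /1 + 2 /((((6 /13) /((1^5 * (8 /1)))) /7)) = 758 /3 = 252.67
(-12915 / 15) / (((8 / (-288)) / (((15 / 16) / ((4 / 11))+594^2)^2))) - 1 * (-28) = 3951461323123300861 / 1024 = 3858848948362598.50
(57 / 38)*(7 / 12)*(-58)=-203 / 4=-50.75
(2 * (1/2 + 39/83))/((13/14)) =2254/1079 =2.09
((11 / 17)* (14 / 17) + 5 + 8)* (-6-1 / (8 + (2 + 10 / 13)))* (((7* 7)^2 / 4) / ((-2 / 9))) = 10298488221 / 46240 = 222718.17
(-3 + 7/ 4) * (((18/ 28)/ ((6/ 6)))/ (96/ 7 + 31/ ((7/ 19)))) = -9/ 1096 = -0.01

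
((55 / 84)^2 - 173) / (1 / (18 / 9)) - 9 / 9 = -1221191 / 3528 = -346.14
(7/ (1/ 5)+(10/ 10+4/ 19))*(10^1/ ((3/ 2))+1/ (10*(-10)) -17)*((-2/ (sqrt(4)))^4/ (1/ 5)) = -533716/ 285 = -1872.69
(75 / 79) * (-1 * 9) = -675 / 79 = -8.54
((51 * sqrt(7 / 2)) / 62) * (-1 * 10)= -15.39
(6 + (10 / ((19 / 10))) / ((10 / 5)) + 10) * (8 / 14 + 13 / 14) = 531 / 19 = 27.95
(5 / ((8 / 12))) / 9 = 5 / 6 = 0.83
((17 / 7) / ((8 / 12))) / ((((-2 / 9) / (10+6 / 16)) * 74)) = -38097 / 16576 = -2.30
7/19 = 0.37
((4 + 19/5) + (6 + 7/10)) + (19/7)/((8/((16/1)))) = 279/14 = 19.93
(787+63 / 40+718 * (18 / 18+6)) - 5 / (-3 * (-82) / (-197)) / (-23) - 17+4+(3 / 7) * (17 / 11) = 50555233739 / 8713320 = 5802.06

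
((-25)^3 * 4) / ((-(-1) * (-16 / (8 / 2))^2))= -15625 / 4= -3906.25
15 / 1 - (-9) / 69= 348 / 23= 15.13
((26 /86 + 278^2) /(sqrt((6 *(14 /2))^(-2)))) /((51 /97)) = 4512939550 /731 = 6173651.92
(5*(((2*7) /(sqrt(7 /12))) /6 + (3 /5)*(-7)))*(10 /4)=-105 /2 + 25*sqrt(21) /3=-14.31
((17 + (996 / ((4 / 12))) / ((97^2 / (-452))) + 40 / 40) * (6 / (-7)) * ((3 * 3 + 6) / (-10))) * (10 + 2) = -127571112 / 65863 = -1936.92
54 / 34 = 27 / 17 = 1.59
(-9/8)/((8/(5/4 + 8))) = -333/256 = -1.30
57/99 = 19/33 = 0.58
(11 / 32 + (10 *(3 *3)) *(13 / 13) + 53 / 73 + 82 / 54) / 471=5839729 / 29706912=0.20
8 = 8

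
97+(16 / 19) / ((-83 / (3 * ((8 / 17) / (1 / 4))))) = 2598937 / 26809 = 96.94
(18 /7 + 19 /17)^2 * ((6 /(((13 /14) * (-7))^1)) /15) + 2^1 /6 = -1392187 /2761395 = -0.50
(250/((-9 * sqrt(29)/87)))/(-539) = 250 * sqrt(29)/1617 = 0.83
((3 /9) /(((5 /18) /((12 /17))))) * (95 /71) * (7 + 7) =19152 /1207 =15.87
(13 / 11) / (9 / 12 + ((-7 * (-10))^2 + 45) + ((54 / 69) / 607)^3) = 141498854779412 / 592153659329337061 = 0.00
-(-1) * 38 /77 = 38 /77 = 0.49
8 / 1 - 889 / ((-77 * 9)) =919 / 99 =9.28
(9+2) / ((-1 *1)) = -11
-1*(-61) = 61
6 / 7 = 0.86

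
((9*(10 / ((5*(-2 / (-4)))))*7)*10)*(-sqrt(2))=-2520*sqrt(2)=-3563.82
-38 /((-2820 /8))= 76 /705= 0.11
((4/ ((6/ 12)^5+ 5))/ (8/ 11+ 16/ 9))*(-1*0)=0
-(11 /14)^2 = -121 /196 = -0.62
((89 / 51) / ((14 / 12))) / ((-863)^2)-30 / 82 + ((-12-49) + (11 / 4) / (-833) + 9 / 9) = -6142222198775 / 101744382628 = -60.37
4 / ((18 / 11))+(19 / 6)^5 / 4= 2552131 / 31104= 82.05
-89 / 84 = -1.06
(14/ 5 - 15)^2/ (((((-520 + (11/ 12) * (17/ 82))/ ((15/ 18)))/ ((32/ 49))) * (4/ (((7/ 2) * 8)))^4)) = -956862592/ 2557465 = -374.14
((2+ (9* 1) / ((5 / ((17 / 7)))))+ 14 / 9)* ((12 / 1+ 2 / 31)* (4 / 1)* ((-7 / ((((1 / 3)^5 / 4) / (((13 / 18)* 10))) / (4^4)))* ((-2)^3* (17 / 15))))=6762890461184 / 155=43631551362.48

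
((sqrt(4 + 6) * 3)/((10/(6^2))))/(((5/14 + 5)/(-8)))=-2016 * sqrt(10)/125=-51.00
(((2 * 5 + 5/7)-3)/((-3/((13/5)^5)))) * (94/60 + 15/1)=-79085409/15625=-5061.47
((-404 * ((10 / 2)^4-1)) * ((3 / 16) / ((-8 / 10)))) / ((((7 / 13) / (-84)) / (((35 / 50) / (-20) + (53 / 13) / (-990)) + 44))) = -44571876609 / 110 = -405198878.26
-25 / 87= -0.29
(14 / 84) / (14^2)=0.00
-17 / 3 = -5.67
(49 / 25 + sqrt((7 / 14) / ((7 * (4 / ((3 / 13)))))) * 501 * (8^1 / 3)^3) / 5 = 49 / 125 + 21376 * sqrt(546) / 4095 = 122.37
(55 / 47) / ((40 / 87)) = 957 / 376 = 2.55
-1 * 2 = -2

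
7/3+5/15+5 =23/3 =7.67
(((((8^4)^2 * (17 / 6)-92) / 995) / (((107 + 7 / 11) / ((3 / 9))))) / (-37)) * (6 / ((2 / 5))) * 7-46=-3045930479 / 6538344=-465.86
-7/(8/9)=-63/8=-7.88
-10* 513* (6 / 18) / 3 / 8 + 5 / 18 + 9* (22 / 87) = -71719 / 1044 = -68.70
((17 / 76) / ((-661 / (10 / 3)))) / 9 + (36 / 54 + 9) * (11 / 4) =36056719 / 1356372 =26.58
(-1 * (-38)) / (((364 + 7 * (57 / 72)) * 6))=152 / 8869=0.02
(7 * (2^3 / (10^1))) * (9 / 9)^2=28 / 5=5.60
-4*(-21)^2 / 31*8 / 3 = -4704 / 31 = -151.74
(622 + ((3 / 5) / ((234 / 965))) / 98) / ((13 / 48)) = 2296.71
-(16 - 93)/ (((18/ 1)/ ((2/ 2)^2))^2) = 77/ 324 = 0.24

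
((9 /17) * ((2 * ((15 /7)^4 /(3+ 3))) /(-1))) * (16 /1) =-2430000 /40817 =-59.53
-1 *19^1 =-19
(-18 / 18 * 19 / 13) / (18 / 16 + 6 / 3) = -152 / 325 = -0.47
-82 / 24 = -41 / 12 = -3.42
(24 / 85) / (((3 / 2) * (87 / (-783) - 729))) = -72 / 278885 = -0.00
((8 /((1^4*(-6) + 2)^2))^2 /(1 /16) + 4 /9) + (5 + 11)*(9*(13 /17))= 17528 /153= 114.56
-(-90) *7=630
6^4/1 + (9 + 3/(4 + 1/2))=3917/3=1305.67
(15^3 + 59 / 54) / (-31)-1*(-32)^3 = 54671323 / 1674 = 32659.09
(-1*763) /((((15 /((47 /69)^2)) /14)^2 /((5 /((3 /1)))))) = -238.47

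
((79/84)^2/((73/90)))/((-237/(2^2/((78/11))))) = -0.00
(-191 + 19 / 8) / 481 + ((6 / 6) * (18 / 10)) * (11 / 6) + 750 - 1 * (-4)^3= 15717307 / 19240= 816.91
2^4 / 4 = 4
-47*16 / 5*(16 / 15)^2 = -192512 / 1125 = -171.12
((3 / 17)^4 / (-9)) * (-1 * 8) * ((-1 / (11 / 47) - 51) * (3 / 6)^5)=-1368 / 918731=-0.00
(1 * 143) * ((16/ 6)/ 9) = 1144/ 27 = 42.37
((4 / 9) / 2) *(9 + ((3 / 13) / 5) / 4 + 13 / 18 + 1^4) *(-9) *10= -214.68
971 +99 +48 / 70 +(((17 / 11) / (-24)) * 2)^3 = 86188828877 / 80498880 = 1070.68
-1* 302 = -302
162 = 162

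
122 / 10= 61 / 5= 12.20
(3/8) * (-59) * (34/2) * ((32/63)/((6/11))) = -22066/63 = -350.25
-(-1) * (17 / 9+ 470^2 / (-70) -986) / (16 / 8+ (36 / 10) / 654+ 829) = -142140905 / 28532574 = -4.98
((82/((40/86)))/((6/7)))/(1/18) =37023/10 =3702.30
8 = 8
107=107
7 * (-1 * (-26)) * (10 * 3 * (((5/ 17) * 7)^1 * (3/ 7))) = 4817.65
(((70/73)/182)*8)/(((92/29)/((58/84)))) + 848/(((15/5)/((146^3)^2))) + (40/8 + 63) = 418296105070913384291/152789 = 2737737043052270.68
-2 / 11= -0.18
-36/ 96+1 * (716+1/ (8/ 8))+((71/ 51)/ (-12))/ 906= 198674213/ 277236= 716.62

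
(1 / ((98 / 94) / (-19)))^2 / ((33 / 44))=3189796 / 7203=442.84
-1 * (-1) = 1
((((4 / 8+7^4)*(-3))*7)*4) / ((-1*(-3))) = -67242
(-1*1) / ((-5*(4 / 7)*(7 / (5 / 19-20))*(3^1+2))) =-15 / 76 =-0.20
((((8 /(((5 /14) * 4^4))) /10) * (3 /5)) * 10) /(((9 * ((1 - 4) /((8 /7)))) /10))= -1 /45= -0.02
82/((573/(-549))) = -15006/191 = -78.57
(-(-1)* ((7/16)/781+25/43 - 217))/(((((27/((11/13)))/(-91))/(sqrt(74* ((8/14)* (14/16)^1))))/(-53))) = -43142653225* sqrt(37)/1318896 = -198974.38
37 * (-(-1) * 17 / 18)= 629 / 18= 34.94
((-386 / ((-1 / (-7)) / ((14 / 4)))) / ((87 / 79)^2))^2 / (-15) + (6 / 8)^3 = -222943632015104011 / 54998170560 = -4053655.42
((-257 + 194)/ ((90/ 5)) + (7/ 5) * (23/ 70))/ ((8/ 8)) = -76/ 25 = -3.04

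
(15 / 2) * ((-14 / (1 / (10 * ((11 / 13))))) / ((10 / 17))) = -19635 / 13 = -1510.38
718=718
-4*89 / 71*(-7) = 35.10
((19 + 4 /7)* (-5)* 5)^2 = 11730625 /49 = 239400.51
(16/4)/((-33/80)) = -320/33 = -9.70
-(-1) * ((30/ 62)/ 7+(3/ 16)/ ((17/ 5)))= 0.12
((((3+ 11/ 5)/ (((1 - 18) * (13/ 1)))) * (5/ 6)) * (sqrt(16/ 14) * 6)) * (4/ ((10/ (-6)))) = 0.30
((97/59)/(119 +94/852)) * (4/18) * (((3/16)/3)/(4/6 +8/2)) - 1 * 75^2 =-943021478113/167648264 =-5625.00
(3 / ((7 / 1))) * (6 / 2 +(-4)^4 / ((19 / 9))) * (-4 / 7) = -28332 / 931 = -30.43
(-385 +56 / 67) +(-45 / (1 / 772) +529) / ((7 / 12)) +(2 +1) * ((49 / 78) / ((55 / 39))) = -59030.26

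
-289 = -289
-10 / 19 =-0.53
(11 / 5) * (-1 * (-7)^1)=77 / 5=15.40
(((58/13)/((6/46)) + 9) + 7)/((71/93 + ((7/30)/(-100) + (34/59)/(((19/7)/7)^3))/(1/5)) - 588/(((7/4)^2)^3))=11795309787707600/6978436258097499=1.69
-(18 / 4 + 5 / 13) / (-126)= 127 / 3276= 0.04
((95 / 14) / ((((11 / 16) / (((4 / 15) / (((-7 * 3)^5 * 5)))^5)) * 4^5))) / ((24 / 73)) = -1387 / 124574932597148986845619089383068911392578125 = -0.00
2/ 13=0.15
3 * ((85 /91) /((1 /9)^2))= 226.98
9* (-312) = -2808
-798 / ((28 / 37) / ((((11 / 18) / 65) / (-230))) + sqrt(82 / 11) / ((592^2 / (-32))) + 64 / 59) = 373165110206631773184 / 8656653067408042634101 - 167325849768 * sqrt(902) / 8656653067408042634101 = 0.04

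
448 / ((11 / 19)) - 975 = -2213 / 11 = -201.18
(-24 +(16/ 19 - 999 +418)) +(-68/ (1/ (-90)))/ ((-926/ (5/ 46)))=-122385221/ 202331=-604.88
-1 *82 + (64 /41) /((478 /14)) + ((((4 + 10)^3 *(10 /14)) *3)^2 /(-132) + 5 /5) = -28241604781 /107789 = -262008.23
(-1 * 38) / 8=-19 / 4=-4.75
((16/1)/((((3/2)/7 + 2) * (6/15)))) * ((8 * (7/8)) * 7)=27440/31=885.16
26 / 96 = 13 / 48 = 0.27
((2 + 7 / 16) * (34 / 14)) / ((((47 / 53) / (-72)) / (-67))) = 21188817 / 658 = 32201.85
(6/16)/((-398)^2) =0.00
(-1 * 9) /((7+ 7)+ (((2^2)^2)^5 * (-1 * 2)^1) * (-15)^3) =-9 /7077888014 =-0.00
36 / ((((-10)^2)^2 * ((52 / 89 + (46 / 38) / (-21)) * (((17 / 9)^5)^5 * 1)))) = 229439478968328395518382810151 / 269791258095818682221372246006892392500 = 0.00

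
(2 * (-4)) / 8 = -1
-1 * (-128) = 128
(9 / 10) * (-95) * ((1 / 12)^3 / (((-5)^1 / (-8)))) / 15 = -19 / 3600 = -0.01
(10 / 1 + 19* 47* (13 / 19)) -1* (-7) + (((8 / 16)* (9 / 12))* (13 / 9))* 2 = 7549 / 12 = 629.08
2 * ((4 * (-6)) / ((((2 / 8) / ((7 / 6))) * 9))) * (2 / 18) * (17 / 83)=-3808 / 6723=-0.57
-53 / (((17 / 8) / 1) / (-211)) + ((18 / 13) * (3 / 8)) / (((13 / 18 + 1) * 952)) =4038047347 / 767312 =5262.59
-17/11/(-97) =0.02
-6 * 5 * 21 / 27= -70 / 3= -23.33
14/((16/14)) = 49/4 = 12.25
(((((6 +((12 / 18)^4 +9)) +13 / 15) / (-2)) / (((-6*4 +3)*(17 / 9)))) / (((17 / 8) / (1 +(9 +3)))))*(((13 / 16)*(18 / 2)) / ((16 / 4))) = 549757 / 242760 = 2.26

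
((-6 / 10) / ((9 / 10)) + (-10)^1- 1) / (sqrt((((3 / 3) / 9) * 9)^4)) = -35 / 3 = -11.67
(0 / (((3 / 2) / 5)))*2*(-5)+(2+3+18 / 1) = 23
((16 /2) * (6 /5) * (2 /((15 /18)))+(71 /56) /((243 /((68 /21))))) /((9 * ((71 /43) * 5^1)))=1770772981 /5706429750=0.31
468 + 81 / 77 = 469.05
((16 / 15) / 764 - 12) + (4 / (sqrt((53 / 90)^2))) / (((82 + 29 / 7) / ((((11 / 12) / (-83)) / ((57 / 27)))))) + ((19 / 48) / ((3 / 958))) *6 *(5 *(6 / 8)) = 2832.06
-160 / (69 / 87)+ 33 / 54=-83267 / 414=-201.13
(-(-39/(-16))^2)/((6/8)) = -507/64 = -7.92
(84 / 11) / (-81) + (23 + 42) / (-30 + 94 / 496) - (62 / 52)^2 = -5486467225 / 1484307396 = -3.70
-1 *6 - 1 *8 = -14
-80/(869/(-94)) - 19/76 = 29211/3476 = 8.40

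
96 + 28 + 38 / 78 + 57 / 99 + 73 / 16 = 296583 / 2288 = 129.63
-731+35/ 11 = -8006/ 11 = -727.82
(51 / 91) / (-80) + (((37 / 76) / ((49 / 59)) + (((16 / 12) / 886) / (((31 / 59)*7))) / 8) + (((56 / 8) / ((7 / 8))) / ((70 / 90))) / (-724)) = 4079667541723 / 7220184076560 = 0.57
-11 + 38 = 27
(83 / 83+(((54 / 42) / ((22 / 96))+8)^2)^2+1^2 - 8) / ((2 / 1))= 603030379085 / 35153041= 17154.43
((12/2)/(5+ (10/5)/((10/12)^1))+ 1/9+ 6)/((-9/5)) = -11525/2997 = -3.85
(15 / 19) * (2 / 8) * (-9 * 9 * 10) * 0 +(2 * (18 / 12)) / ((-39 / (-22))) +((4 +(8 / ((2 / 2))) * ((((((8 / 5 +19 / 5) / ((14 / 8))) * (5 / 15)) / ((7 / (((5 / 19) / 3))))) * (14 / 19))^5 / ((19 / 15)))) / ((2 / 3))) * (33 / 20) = 2950482634730103579271 / 254520731569307675290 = 11.59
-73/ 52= -1.40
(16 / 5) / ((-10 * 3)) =-8 / 75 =-0.11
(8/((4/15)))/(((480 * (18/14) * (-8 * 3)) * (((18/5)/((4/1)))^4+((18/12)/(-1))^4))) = -4375/12352176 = -0.00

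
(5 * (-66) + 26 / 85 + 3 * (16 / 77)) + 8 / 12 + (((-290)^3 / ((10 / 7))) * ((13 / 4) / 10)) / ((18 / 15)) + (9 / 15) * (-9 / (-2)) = -121058247391 / 26180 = -4624073.62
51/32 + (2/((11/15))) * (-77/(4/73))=-122589/32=-3830.91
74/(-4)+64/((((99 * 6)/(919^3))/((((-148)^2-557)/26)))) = 530192234416279/7722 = 68659963016.87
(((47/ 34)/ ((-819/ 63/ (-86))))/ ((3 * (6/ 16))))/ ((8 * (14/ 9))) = 2021/ 3094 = 0.65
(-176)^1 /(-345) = 176 /345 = 0.51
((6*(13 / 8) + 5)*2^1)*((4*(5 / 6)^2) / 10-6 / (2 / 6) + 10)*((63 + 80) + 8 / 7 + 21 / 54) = -149348411 / 4536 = -32925.13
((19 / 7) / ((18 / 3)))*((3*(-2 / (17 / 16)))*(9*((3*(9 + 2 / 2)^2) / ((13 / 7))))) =-820800 / 221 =-3714.03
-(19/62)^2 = -361/3844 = -0.09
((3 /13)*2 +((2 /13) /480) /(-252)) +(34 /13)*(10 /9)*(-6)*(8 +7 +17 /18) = -218216321 /786240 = -277.54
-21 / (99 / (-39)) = 91 / 11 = 8.27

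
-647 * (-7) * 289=1308881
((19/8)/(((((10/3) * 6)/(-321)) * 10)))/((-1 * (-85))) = -6099/136000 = -0.04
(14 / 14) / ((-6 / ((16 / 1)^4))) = -32768 / 3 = -10922.67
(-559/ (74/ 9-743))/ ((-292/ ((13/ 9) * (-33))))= 239811/ 1930996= 0.12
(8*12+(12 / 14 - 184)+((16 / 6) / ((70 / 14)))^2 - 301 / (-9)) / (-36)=84127 / 56700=1.48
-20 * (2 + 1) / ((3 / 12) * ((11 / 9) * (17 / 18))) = -207.91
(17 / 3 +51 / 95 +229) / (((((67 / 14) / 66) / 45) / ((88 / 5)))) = 16351761888 / 6365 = 2569012.08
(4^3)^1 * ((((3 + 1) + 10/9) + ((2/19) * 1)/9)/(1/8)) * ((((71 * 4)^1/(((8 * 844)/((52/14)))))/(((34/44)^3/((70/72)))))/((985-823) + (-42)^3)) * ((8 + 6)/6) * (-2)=3214183132160/58970532786651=0.05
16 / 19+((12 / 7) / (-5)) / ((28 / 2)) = 3806 / 4655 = 0.82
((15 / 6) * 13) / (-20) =-13 / 8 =-1.62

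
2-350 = -348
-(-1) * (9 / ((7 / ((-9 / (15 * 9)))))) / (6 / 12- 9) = 6 / 595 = 0.01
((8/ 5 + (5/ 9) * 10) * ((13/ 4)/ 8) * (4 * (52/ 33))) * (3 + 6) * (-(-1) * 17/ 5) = 560.67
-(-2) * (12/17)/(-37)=-24/629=-0.04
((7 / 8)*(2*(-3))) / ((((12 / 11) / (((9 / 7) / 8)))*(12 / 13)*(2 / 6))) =-1287 / 512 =-2.51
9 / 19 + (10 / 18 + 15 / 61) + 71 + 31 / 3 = 861689 / 10431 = 82.61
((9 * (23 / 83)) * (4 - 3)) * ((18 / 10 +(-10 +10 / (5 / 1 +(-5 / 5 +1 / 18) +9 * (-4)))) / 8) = -8811 / 3320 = -2.65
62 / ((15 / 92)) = 5704 / 15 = 380.27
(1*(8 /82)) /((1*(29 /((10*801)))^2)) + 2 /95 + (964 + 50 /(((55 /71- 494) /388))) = 959864985538898 /114711563205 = 8367.64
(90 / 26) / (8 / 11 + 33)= 495 / 4823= 0.10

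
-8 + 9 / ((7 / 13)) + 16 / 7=11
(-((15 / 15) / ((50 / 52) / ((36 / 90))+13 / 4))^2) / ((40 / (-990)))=1859 / 2401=0.77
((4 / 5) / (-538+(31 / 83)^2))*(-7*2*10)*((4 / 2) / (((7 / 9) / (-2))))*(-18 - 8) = 34389888 / 1235107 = 27.84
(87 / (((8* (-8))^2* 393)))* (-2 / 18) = -29 / 4829184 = -0.00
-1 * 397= -397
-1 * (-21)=21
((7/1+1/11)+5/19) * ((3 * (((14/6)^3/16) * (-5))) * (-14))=18451685/15048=1226.19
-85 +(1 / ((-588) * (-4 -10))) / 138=-96561359 / 1136016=-85.00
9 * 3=27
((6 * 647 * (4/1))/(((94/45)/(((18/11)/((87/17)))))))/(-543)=-11878920/2713733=-4.38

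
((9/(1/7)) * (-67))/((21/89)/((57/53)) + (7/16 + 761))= -114203376/20607389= -5.54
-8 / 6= -4 / 3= -1.33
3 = 3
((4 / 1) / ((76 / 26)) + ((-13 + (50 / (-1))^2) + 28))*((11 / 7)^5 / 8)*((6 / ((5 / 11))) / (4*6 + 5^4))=23100028083 / 376812940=61.30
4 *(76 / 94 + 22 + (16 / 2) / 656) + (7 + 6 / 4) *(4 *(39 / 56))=6202857 / 53956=114.96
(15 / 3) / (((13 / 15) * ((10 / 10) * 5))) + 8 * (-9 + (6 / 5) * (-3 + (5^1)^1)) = -3357 / 65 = -51.65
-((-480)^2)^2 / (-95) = 10616832000 / 19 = 558780631.58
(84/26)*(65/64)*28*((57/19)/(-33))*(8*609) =-447615/11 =-40692.27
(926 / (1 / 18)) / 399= 5556 / 133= 41.77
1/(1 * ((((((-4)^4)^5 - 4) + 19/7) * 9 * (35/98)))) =98/346346162749035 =0.00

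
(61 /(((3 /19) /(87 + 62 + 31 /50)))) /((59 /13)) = 112716227 /8850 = 12736.30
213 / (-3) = -71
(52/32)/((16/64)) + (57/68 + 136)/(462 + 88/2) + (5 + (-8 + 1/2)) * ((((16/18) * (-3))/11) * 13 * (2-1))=1512151/103224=14.65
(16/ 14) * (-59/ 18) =-236/ 63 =-3.75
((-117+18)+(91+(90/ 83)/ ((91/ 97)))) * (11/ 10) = -284317/ 37765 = -7.53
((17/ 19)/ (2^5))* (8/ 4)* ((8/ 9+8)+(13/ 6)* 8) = 1003/ 684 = 1.47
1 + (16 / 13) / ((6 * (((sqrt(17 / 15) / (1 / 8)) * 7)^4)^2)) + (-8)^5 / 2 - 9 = -215171730310751198363157 / 13126630692456759296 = -16392.00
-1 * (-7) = 7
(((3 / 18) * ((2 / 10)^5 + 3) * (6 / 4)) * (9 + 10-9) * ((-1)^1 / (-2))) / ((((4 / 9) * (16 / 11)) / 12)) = 87021 / 1250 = 69.62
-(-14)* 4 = 56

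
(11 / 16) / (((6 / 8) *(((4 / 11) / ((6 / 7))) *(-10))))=-121 / 560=-0.22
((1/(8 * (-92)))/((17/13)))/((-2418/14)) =7/1163616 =0.00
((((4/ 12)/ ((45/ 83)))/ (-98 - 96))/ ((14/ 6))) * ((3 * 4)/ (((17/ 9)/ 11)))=-5478/ 57715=-0.09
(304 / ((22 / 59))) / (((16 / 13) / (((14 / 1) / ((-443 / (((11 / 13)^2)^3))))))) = -1263767197 / 164482799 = -7.68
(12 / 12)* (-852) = -852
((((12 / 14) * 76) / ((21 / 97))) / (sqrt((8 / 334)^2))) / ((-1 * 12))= -307781 / 294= -1046.87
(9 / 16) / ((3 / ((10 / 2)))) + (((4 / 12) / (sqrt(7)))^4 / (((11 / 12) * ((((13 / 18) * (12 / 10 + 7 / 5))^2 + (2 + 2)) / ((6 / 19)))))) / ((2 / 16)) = 9365445615 / 9988825616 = 0.94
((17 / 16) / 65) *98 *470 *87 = 3406137 / 52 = 65502.63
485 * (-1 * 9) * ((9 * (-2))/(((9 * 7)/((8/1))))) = 69840/7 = 9977.14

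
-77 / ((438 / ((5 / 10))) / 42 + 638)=-539 / 4612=-0.12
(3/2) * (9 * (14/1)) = 189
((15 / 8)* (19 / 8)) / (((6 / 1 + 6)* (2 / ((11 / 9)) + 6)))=1045 / 21504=0.05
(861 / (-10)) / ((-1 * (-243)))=-287 / 810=-0.35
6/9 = 2/3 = 0.67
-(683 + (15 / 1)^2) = -908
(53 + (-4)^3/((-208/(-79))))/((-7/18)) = -6714/91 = -73.78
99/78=33/26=1.27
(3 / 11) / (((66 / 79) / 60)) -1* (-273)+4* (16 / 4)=37339 / 121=308.59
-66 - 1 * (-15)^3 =3309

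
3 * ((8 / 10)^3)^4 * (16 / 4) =0.82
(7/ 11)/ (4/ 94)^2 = 15463/ 44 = 351.43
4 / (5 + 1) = 2 / 3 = 0.67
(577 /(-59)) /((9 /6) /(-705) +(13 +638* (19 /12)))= -406785 /42558529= -0.01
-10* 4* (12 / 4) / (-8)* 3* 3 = 135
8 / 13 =0.62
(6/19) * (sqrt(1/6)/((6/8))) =4 * sqrt(6)/57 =0.17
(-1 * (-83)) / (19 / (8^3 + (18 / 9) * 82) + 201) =56108 / 135895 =0.41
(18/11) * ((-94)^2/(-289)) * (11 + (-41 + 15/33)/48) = -17766987/34969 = -508.08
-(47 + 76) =-123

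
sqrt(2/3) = sqrt(6)/3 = 0.82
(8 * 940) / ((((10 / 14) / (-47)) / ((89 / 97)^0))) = -494816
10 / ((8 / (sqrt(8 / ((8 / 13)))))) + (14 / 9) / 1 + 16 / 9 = 10 / 3 + 5* sqrt(13) / 4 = 7.84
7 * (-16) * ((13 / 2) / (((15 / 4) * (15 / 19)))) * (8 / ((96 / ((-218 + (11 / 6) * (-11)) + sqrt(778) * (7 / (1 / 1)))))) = 9882964 / 2025 - 96824 * sqrt(778) / 675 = 879.47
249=249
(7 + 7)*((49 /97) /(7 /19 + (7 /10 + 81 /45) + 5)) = 26068 /29003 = 0.90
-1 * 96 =-96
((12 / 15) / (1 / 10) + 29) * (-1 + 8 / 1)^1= 259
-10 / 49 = -0.20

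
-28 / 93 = -0.30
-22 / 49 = -0.45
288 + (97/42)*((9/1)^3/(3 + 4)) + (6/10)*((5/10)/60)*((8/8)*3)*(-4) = 647364/1225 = 528.46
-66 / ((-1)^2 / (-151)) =9966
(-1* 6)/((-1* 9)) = 2/3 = 0.67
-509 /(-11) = 509 /11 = 46.27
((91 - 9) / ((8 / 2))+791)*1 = 1623 / 2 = 811.50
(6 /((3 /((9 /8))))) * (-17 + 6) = -24.75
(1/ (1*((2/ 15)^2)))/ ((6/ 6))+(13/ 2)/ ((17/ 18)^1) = 4293/ 68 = 63.13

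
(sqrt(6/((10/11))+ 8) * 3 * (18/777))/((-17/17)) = -18 * sqrt(365)/1295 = -0.27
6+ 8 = 14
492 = 492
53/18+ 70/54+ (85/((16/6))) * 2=7343/108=67.99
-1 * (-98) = 98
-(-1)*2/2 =1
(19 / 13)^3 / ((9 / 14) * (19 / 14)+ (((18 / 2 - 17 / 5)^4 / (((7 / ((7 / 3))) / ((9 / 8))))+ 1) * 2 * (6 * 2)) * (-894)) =-840227500 / 2135375467367337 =-0.00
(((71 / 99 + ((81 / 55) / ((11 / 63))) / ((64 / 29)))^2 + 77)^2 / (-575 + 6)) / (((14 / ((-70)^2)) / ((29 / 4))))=-28519483823332475656675562843 / 671295422357363176243200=-42484.25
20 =20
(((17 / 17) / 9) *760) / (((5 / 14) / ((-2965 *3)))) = -6309520 / 3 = -2103173.33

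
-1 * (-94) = 94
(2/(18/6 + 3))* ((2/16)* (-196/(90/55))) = -539/108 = -4.99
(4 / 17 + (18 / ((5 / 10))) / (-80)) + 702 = 238607 / 340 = 701.79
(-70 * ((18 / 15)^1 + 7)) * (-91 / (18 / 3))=8705.67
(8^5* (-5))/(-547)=163840/547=299.52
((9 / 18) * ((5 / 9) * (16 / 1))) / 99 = 40 / 891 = 0.04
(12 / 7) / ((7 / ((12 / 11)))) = 144 / 539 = 0.27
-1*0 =0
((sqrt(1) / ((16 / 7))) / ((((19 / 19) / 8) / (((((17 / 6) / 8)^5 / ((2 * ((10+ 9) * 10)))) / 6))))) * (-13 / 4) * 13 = -1679690831 / 4647624376320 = -0.00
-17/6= -2.83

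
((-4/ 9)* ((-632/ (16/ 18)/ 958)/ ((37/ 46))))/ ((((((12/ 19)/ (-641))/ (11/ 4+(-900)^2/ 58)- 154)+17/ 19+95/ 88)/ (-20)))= 252429287535159680/ 4678957789352440887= 0.05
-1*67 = -67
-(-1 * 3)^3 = 27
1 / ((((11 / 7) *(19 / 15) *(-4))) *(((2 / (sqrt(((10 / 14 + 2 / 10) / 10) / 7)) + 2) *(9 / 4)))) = -70 / 24453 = -0.00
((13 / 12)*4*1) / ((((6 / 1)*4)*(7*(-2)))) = -13 / 1008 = -0.01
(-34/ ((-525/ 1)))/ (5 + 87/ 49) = 119/ 12450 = 0.01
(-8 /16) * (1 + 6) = -7 /2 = -3.50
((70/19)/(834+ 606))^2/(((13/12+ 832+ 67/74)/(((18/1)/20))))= 1813/256656097920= 0.00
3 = 3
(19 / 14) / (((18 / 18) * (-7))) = -19 / 98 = -0.19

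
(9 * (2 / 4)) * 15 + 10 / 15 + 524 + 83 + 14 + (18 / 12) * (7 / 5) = 10369 / 15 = 691.27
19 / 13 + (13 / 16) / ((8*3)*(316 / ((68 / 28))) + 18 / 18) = 1242061 / 849680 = 1.46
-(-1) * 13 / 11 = 13 / 11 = 1.18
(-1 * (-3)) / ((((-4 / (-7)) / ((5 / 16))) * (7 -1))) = 0.27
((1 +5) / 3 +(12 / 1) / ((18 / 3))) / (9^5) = 4 / 59049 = 0.00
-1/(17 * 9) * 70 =-0.46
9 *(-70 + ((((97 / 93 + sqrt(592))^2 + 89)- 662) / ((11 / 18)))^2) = 29121603840 *sqrt(37) / 3604711 + 7953630486138 / 111746041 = 120317.14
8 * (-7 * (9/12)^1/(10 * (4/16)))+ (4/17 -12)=-2428/85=-28.56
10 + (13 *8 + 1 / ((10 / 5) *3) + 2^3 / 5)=3473 / 30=115.77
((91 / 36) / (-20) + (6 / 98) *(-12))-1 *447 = -447.86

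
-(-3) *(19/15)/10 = 19/50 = 0.38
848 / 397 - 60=-57.86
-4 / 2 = -2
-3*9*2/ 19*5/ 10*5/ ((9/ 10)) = -150/ 19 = -7.89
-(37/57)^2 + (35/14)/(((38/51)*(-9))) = -10321/12996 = -0.79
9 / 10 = 0.90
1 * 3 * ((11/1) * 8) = 264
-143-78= -221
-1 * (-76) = 76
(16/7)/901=16/6307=0.00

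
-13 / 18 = -0.72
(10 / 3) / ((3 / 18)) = 20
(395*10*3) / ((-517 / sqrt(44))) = -23700*sqrt(11) / 517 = -152.04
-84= -84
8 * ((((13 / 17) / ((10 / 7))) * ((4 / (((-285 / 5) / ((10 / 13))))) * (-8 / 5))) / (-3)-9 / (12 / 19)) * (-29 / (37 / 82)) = 3944583596 / 537795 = 7334.73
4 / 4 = 1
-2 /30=-1 /15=-0.07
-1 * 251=-251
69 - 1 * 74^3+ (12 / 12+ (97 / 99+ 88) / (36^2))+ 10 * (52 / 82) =-2131264311247 / 5260464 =-405147.59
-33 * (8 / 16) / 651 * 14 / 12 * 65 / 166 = -715 / 61752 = -0.01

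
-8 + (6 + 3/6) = -3/2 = -1.50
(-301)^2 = 90601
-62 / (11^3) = -0.05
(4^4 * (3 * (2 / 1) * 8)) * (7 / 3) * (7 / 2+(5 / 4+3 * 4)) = 480256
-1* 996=-996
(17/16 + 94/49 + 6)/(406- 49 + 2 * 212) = 7041/612304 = 0.01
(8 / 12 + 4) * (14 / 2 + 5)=56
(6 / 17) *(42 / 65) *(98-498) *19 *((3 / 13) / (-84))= 13680 / 2873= 4.76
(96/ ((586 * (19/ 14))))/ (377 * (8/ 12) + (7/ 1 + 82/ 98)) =0.00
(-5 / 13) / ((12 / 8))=-10 / 39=-0.26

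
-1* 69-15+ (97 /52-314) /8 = -51175 /416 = -123.02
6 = 6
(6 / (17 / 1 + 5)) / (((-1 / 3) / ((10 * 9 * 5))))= -4050 / 11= -368.18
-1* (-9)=9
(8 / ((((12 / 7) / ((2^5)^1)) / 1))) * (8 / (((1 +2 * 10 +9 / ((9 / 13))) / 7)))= 12544 / 51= 245.96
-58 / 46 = -29 / 23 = -1.26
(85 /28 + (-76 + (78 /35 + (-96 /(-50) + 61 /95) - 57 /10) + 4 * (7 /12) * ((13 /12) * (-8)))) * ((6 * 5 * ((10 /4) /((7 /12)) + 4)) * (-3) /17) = 326634859 /79135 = 4127.57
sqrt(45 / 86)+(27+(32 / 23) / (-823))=27.72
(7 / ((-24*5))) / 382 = -7 / 45840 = -0.00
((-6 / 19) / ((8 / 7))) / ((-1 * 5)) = 21 / 380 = 0.06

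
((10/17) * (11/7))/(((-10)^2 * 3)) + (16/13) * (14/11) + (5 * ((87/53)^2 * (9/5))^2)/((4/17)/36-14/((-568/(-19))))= -253.15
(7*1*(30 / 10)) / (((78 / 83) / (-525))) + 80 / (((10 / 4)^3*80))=-11731.67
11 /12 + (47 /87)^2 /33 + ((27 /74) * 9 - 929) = -34186734317 /36966996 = -924.79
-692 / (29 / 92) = -2195.31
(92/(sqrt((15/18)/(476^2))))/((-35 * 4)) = -1564 * sqrt(30)/25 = -342.66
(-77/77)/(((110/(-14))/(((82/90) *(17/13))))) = 4879/32175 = 0.15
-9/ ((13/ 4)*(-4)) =9/ 13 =0.69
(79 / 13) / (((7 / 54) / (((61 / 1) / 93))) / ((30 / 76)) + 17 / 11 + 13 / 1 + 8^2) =7156215 / 93085109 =0.08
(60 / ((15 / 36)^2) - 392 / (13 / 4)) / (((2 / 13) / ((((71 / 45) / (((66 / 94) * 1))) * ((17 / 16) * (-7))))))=-181476071 / 7425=-24441.22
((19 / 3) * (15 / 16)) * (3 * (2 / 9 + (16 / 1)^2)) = 109535 / 24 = 4563.96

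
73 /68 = 1.07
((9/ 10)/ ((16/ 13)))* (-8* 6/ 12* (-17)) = 1989/ 40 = 49.72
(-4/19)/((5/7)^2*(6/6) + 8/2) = -196/4199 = -0.05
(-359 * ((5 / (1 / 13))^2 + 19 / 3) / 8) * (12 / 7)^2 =-558017.88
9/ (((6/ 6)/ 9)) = 81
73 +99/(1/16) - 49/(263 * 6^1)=1656.97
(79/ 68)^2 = 6241/ 4624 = 1.35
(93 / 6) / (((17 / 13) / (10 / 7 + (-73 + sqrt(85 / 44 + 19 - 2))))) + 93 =-179769 / 238 + 2821 * sqrt(187) / 748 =-703.76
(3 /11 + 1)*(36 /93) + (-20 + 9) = -3583 /341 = -10.51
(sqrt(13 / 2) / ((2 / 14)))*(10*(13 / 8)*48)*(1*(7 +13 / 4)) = 55965*sqrt(26) / 2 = 142683.31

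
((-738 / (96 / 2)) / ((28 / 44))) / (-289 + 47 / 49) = 9471 / 112912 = 0.08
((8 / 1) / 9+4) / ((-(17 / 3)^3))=-132 / 4913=-0.03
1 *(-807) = -807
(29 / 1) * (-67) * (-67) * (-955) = -124322855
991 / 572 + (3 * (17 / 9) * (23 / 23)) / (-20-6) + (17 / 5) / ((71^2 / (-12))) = 65157731 / 43251780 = 1.51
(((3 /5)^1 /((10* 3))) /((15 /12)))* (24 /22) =24 /1375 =0.02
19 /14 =1.36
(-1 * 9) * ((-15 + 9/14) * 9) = 16281/14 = 1162.93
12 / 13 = 0.92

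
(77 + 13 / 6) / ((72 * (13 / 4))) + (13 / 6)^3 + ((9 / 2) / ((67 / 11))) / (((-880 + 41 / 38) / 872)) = 252806449 / 25858248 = 9.78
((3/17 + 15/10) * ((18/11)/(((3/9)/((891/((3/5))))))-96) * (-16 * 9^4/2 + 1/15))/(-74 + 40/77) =8614967.18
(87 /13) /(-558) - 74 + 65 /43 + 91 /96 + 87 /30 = -571045577 /8317920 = -68.65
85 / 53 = 1.60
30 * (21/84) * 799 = 11985/2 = 5992.50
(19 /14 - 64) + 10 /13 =-11261 /182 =-61.87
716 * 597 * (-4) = -1709808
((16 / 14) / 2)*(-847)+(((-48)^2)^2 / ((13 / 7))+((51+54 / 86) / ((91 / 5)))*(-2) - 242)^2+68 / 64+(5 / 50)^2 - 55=296044496523361741829 / 36240400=8168908083888.75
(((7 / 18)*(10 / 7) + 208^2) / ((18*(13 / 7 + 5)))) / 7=389381 / 7776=50.07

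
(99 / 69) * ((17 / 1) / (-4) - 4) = -1089 / 92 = -11.84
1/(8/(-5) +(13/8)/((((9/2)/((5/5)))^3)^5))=-1029455660473245/1647129056490952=-0.63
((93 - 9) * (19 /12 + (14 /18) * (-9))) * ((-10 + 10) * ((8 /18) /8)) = 0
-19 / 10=-1.90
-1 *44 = -44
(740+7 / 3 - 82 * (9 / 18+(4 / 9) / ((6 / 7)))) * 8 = 142304 / 27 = 5270.52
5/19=0.26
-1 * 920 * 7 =-6440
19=19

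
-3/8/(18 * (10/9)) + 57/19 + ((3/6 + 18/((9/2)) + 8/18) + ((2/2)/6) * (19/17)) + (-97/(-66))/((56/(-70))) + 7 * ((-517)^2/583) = 45892196663/14271840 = 3215.58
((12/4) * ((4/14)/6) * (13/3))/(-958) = -13/20118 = -0.00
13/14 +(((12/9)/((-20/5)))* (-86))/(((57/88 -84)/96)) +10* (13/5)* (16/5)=5248699/102690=51.11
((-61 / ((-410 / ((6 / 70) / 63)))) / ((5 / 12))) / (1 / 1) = 0.00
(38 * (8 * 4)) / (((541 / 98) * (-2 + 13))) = 119168 / 5951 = 20.02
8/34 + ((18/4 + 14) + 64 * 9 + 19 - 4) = 20731/34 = 609.74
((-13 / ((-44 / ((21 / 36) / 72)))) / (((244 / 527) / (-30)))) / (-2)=0.08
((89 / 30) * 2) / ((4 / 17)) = 1513 / 60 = 25.22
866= 866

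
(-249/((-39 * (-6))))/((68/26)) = -83/204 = -0.41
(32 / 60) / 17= 8 / 255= 0.03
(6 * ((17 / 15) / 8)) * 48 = 204 / 5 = 40.80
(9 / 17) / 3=0.18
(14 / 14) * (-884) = -884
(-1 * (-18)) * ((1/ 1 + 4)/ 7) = 90/ 7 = 12.86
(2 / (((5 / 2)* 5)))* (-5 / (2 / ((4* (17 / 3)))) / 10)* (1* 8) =-544 / 75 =-7.25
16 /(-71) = -16 /71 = -0.23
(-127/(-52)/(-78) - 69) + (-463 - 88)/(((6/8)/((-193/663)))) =29959147/206856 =144.83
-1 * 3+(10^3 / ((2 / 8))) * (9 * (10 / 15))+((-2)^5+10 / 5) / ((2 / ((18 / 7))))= 23958.43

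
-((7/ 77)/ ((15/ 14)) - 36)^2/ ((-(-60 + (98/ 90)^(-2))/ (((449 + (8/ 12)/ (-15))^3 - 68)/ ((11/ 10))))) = -126415413631739478311464/ 70474304896875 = -1793780212.76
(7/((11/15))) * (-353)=-37065/11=-3369.55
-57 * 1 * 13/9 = -247/3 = -82.33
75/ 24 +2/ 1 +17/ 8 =29/ 4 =7.25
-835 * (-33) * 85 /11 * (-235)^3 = -2763314034375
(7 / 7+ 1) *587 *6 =7044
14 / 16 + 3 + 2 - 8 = -17 / 8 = -2.12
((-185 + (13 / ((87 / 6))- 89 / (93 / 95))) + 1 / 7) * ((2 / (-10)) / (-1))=-5189357 / 94395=-54.97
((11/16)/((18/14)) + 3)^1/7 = 509/1008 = 0.50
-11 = -11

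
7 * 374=2618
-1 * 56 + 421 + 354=719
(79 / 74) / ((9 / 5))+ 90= 60335 / 666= 90.59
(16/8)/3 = 2/3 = 0.67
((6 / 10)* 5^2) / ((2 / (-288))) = -2160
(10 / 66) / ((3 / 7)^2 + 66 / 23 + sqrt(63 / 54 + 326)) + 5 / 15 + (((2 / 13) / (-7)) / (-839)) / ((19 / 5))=6350645 *sqrt(11778) / 79933271253 + 38483259687876901 / 115953681211010643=0.34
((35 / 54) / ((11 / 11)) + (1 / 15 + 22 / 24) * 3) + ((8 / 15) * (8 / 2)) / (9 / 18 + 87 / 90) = 30013 / 5940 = 5.05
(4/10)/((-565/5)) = -2/565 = -0.00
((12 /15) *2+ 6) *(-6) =-228 /5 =-45.60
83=83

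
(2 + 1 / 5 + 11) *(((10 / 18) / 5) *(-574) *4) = -50512 / 15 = -3367.47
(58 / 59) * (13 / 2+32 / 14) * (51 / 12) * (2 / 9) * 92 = 750.44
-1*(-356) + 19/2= 731/2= 365.50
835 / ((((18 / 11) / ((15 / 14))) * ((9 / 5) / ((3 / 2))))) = 229625 / 504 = 455.61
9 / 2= 4.50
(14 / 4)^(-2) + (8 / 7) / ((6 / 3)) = 32 / 49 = 0.65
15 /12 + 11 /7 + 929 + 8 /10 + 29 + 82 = 1043.62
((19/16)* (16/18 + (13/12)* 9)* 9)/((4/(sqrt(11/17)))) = 7277* sqrt(187)/4352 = 22.87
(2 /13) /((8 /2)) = 1 /26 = 0.04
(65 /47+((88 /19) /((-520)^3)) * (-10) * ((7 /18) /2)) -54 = -2973036639581 /56503324800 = -52.62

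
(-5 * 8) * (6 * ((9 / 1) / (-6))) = 360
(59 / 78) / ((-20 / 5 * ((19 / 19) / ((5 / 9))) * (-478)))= 295 / 1342224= 0.00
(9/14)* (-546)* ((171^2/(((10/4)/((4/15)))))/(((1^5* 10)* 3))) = -4561596/125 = -36492.77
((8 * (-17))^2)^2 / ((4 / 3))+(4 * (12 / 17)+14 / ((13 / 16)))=56703413584 / 221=256576532.05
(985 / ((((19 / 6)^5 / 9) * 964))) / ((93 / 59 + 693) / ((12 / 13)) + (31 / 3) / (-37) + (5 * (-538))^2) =28215646110 / 7070493838649851711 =0.00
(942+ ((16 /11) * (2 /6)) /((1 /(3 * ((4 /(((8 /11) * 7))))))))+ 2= 6616 /7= 945.14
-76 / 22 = -38 / 11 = -3.45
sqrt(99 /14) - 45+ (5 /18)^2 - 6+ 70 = 3*sqrt(154) /14+ 6181 /324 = 21.74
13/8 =1.62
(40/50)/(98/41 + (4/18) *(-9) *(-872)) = 82/179005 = 0.00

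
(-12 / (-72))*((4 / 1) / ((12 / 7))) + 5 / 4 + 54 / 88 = 223 / 99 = 2.25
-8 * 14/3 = -112/3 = -37.33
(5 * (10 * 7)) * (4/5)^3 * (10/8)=224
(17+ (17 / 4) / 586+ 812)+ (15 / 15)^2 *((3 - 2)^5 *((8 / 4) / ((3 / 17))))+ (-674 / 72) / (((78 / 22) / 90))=55097555 / 91416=602.71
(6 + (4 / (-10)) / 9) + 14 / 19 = 5722 / 855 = 6.69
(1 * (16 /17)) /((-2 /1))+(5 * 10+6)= 944 /17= 55.53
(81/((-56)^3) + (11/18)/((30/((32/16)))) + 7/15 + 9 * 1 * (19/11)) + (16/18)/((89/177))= 17.82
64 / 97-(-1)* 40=3944 / 97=40.66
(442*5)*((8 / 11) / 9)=17680 / 99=178.59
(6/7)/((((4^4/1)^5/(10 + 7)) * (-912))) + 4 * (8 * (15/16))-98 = -79551865292849169/1169880371953664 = -68.00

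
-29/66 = -0.44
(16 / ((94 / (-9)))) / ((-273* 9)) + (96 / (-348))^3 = -6374360 / 312935259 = -0.02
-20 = -20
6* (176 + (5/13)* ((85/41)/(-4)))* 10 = 5622105/533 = 10548.04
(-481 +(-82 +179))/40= -9.60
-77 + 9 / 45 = -384 / 5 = -76.80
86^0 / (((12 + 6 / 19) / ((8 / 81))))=76 / 9477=0.01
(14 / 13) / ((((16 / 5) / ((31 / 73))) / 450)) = 244125 / 3796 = 64.31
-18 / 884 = -0.02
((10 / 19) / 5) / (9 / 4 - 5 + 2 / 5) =-40 / 893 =-0.04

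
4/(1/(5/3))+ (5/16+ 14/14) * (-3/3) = 257/48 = 5.35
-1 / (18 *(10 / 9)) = -1 / 20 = -0.05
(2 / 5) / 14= 1 / 35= 0.03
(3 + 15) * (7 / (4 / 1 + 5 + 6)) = 42 / 5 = 8.40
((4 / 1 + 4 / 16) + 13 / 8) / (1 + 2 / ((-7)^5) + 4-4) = 789929 / 134440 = 5.88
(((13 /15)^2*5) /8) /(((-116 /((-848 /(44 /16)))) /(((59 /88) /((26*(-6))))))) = -40651 /7579440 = -0.01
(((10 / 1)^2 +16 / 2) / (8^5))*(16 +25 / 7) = 3699 / 57344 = 0.06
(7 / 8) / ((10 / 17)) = 119 / 80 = 1.49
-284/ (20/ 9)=-639/ 5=-127.80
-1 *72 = -72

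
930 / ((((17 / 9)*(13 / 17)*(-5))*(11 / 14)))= -23436 / 143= -163.89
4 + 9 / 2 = 17 / 2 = 8.50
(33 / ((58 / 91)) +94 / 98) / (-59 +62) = 149873 / 8526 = 17.58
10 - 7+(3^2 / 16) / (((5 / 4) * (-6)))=117 / 40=2.92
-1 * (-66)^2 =-4356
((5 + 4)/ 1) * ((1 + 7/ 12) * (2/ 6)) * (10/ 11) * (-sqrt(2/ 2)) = -4.32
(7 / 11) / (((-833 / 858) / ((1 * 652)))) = -427.36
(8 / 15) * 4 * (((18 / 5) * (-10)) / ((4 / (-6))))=576 / 5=115.20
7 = 7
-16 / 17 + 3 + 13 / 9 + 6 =1454 / 153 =9.50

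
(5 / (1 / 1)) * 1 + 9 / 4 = 29 / 4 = 7.25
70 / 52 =35 / 26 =1.35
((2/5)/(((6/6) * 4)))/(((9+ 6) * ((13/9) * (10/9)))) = 27/6500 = 0.00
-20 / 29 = -0.69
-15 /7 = -2.14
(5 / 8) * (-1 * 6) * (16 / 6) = -10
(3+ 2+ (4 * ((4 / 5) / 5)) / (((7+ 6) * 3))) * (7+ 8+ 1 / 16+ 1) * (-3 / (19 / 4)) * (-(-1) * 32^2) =-321788672 / 6175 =-52111.53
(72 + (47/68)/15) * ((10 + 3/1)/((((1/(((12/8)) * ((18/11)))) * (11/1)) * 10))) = 8597979/411400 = 20.90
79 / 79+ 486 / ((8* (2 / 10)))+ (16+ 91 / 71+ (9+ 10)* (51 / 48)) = 388761 / 1136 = 342.22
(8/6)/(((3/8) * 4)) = 8/9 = 0.89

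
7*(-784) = -5488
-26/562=-13/281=-0.05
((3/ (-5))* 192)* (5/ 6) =-96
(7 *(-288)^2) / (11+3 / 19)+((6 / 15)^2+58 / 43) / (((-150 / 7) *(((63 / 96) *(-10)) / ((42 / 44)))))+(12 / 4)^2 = 12231627203923 / 235021875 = 52044.63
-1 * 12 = -12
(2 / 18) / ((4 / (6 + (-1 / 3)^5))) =1457 / 8748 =0.17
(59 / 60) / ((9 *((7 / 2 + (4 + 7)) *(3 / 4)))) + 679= 7974973 / 11745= 679.01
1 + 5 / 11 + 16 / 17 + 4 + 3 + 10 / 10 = 1944 / 187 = 10.40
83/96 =0.86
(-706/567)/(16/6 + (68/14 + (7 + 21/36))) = -0.08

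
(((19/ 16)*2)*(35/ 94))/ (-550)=-133/ 82720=-0.00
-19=-19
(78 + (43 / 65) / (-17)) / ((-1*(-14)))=86147 / 15470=5.57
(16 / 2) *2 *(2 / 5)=32 / 5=6.40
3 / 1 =3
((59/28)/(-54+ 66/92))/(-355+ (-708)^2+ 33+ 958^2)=-1357/48681477684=-0.00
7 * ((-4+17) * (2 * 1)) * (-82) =-14924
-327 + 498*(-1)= -825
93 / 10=9.30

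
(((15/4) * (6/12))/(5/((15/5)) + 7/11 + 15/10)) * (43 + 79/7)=47025/1757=26.76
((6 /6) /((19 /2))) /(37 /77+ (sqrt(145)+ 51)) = 610456 /282218229 - 11858 * sqrt(145) /282218229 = 0.00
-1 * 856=-856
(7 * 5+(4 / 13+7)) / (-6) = -275 / 39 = -7.05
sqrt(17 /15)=sqrt(255) /15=1.06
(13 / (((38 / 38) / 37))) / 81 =481 / 81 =5.94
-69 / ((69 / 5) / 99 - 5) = 11385 / 802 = 14.20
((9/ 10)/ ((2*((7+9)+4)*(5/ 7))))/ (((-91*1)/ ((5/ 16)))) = -0.00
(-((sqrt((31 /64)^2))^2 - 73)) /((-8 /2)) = -298047 /16384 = -18.19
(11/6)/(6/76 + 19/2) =209/1092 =0.19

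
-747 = -747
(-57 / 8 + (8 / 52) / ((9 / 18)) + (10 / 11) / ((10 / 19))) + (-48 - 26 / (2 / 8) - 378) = -612143 / 1144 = -535.09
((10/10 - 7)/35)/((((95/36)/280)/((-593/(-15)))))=-341568/475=-719.09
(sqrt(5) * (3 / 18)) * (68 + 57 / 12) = 97 * sqrt(5) / 8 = 27.11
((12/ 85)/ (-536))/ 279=-1/ 1059270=-0.00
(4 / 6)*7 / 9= 14 / 27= 0.52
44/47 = 0.94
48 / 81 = 16 / 27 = 0.59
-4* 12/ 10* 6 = -144/ 5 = -28.80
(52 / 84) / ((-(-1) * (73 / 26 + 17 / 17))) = 338 / 2079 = 0.16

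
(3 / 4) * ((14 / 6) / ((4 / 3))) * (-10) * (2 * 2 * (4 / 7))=-30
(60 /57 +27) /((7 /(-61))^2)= 1983293 /931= 2130.28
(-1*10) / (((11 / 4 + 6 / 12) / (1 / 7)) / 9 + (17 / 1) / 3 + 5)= -72 / 95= -0.76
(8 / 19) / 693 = 8 / 13167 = 0.00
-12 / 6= -2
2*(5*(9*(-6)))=-540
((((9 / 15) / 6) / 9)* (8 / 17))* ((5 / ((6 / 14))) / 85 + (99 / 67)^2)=2125096 / 175138335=0.01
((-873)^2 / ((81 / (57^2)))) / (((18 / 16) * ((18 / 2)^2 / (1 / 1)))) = 335471.51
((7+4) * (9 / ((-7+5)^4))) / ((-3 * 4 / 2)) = -33 / 32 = -1.03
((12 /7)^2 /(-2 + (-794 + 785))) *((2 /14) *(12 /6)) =-288 /3773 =-0.08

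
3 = 3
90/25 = 18/5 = 3.60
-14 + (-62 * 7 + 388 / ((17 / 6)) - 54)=-6206 / 17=-365.06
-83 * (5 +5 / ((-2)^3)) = -2905 / 8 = -363.12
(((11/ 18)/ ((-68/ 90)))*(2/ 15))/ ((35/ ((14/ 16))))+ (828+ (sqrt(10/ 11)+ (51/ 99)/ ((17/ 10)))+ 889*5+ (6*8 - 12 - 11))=sqrt(110)/ 11+ 79262573/ 14960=5299.25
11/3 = 3.67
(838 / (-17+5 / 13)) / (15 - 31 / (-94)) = -256009 / 77814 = -3.29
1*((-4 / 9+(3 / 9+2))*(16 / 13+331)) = 73423 / 117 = 627.55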